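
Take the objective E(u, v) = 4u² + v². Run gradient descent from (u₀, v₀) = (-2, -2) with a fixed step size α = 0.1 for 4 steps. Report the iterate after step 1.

∇E = (8u, 2v)
(u₁, v₁) = (-2, -2) − 0.1·(-16, -4) = (-0.4, -1.6)

(-0.4, -1.6)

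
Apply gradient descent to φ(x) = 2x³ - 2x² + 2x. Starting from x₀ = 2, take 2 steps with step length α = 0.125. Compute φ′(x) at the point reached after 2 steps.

φ′(x) = 6x² - 4x + 2
Step 1: φ′(2) = 18; x₁ = 2 − 0.125·18 = -0.25
Step 2: φ′(-0.25) = 3.375; x₂ = -0.25 − 0.125·3.375 = -0.671875
φ′(x) at (-0.671875) = 7.39599609375

7.39599609375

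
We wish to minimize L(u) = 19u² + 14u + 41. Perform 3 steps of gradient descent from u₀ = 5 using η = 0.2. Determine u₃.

L′(u) = 38u + 14
Step 1: L′(5) = 204; u₁ = 5 − 0.2·204 = -35.8
Step 2: L′(-35.8) = -1346.4; u₂ = -35.8 − 0.2·(-1346.4) = 233.48
Step 3: L′(233.48) = 8886.24; u₃ = 233.48 − 0.2·8886.24 = -1543.768

-1543.768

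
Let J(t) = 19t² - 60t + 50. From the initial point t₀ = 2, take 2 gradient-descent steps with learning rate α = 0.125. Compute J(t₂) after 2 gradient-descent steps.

668.75

J′(t) = 38t - 60
Step 1: J′(2) = 16; t₁ = 2 − 0.125·16 = 0
Step 2: J′(0) = -60; t₂ = 0 − 0.125·(-60) = 7.5
J(7.5) = 668.75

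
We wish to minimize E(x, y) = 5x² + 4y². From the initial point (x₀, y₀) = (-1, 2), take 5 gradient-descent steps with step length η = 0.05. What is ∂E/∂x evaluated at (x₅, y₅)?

-0.3125

∇E = (10x, 8y)
(x₁, y₁) = (-1, 2) − 0.05·(-10, 16) = (-0.5, 1.2)
(x₂, y₂) = (-0.5, 1.2) − 0.05·(-5, 9.6) = (-0.25, 0.72)
(x₃, y₃) = (-0.25, 0.72) − 0.05·(-2.5, 5.76) = (-0.125, 0.432)
(x₄, y₄) = (-0.125, 0.432) − 0.05·(-1.25, 3.456) = (-0.0625, 0.2592)
(x₅, y₅) = (-0.0625, 0.2592) − 0.05·(-0.625, 2.0736) = (-0.03125, 0.15552)
∂E/∂x at (-0.03125, 0.15552) = -0.3125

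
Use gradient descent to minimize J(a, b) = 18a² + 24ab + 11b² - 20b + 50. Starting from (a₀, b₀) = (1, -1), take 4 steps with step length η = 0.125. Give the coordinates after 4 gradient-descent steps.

(-21.453125, -11.51171875)

∇J = (36a + 24b, 24a + 22b - 20)
(a₁, b₁) = (1, -1) − 0.125·(12, -18) = (-0.5, 1.25)
(a₂, b₂) = (-0.5, 1.25) − 0.125·(12, -4.5) = (-2, 1.8125)
(a₃, b₃) = (-2, 1.8125) − 0.125·(-28.5, -28.125) = (1.5625, 5.328125)
(a₄, b₄) = (1.5625, 5.328125) − 0.125·(184.125, 134.71875) = (-21.453125, -11.51171875)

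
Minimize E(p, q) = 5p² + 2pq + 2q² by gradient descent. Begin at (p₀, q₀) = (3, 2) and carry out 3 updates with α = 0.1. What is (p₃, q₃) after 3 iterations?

∇E = (10p + 2q, 2p + 4q)
Step 1: at (3, 2), ∇E = (34, 14) → (3, 2) − 0.1·(34, 14) = (-0.4, 0.6)
Step 2: at (-0.4, 0.6), ∇E = (-2.8, 1.6) → (-0.4, 0.6) − 0.1·(-2.8, 1.6) = (-0.12, 0.44)
Step 3: at (-0.12, 0.44), ∇E = (-0.32, 1.52) → (-0.12, 0.44) − 0.1·(-0.32, 1.52) = (-0.088, 0.288)

(-0.088, 0.288)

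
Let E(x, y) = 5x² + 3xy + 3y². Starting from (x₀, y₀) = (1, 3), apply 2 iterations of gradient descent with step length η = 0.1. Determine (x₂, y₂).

(-0.27, 0.63)

∇E = (10x + 3y, 3x + 6y)
(x₁, y₁) = (1, 3) − 0.1·(19, 21) = (-0.9, 0.9)
(x₂, y₂) = (-0.9, 0.9) − 0.1·(-6.3, 2.7) = (-0.27, 0.63)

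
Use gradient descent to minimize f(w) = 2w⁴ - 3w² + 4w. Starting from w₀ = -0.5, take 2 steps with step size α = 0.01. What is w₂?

f′(w) = 8w³ - 6w + 4
Step 1: f′(-0.5) = 6; w₁ = -0.5 − 0.01·6 = -0.56
Step 2: f′(-0.56) = 5.955072; w₂ = -0.56 − 0.01·5.955072 = -0.61955072

-0.61955072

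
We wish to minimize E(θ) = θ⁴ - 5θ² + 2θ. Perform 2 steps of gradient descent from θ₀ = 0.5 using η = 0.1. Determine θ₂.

1.13125

E′(θ) = 4θ³ - 10θ + 2
θ₁ = 0.5 − 0.1·(-2.5) = 0.75
θ₂ = 0.75 − 0.1·(-3.8125) = 1.13125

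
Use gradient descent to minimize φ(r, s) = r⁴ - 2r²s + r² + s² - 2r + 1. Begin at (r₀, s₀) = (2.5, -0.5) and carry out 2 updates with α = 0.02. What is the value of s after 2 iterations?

-0.173276

∇φ = (4r³ - 4rs + 2r - 2, -2r² + 2s)
(r₁, s₁) = (2.5, -0.5) − 0.02·(70.5, -13.5) = (1.09, -0.23)
(r₂, s₂) = (1.09, -0.23) − 0.02·(6.362916, -2.8362) = (0.96274168, -0.173276)
s = -0.173276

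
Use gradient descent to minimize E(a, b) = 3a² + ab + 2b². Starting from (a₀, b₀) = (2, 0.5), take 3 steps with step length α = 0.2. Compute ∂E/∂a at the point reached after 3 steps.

∇E = (6a + b, a + 4b)
(a₁, b₁) = (2, 0.5) − 0.2·(12.5, 4) = (-0.5, -0.3)
(a₂, b₂) = (-0.5, -0.3) − 0.2·(-3.3, -1.7) = (0.16, 0.04)
(a₃, b₃) = (0.16, 0.04) − 0.2·(1, 0.32) = (-0.04, -0.024)
∂E/∂a at (-0.04, -0.024) = -0.264

-0.264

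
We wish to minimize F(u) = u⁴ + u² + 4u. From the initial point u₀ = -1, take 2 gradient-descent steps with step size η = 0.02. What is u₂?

F′(u) = 4u³ + 2u + 4
u₁ = -1 − 0.02·(-2) = -0.96
u₂ = -0.96 − 0.02·(-1.458944) = -0.93082112

-0.93082112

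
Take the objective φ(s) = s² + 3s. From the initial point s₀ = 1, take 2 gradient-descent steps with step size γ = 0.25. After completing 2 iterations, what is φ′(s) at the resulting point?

φ′(s) = 2s + 3
Step 1: φ′(1) = 5; s₁ = 1 − 0.25·5 = -0.25
Step 2: φ′(-0.25) = 2.5; s₂ = -0.25 − 0.25·2.5 = -0.875
φ′(s) at (-0.875) = 1.25

1.25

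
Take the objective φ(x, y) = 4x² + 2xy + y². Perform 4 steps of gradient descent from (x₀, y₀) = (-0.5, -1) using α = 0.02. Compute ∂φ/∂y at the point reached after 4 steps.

-1.86811392

∇φ = (8x + 2y, 2x + 2y)
Step 1: at (-0.5, -1), ∇φ = (-6, -3) → (-0.5, -1) − 0.02·(-6, -3) = (-0.38, -0.94)
Step 2: at (-0.38, -0.94), ∇φ = (-4.92, -2.64) → (-0.38, -0.94) − 0.02·(-4.92, -2.64) = (-0.2816, -0.8872)
Step 3: at (-0.2816, -0.8872), ∇φ = (-4.0272, -2.3376) → (-0.2816, -0.8872) − 0.02·(-4.0272, -2.3376) = (-0.201056, -0.840448)
Step 4: at (-0.201056, -0.840448), ∇φ = (-3.289344, -2.083008) → (-0.201056, -0.840448) − 0.02·(-3.289344, -2.083008) = (-0.13526912, -0.79878784)
∂φ/∂y at (-0.13526912, -0.79878784) = -1.86811392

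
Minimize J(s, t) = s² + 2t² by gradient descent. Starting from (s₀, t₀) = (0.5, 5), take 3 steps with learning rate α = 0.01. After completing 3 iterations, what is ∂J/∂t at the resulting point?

17.69472

∇J = (2s, 4t)
(s₁, t₁) = (0.5, 5) − 0.01·(1, 20) = (0.49, 4.8)
(s₂, t₂) = (0.49, 4.8) − 0.01·(0.98, 19.2) = (0.4802, 4.608)
(s₃, t₃) = (0.4802, 4.608) − 0.01·(0.9604, 18.432) = (0.470596, 4.42368)
∂J/∂t at (0.470596, 4.42368) = 17.69472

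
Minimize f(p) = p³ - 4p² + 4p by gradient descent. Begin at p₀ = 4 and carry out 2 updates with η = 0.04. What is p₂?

2.8352

f′(p) = 3p² - 8p + 4
Step 1: f′(4) = 20; p₁ = 4 − 0.04·20 = 3.2
Step 2: f′(3.2) = 9.12; p₂ = 3.2 − 0.04·9.12 = 2.8352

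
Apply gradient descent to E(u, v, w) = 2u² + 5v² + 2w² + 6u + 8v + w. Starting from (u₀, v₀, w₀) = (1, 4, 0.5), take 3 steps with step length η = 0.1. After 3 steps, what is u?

∇E = (4u + 6, 10v + 8, 4w + 1)
(u₁, v₁, w₁) = (1, 4, 0.5) − 0.1·(10, 48, 3) = (0, -0.8, 0.2)
(u₂, v₂, w₂) = (0, -0.8, 0.2) − 0.1·(6, 0, 1.8) = (-0.6, -0.8, 0.02)
(u₃, v₃, w₃) = (-0.6, -0.8, 0.02) − 0.1·(3.6, 0, 1.08) = (-0.96, -0.8, -0.088)
u = -0.96

-0.96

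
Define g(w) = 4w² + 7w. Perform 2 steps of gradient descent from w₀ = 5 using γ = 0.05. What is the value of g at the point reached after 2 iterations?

g′(w) = 8w + 7
Step 1: g′(5) = 47; w₁ = 5 − 0.05·47 = 2.65
Step 2: g′(2.65) = 28.2; w₂ = 2.65 − 0.05·28.2 = 1.24
g(1.24) = 14.8304

14.8304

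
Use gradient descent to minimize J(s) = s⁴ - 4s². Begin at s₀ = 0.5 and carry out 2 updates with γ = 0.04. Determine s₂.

J′(s) = 4s³ - 8s
s₁ = 0.5 − 0.04·(-3.5) = 0.64
s₂ = 0.64 − 0.04·(-4.071424) = 0.80285696

0.80285696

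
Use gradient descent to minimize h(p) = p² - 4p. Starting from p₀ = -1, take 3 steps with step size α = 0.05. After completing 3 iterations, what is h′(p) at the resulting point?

h′(p) = 2p - 4
p₁ = -1 − 0.05·(-6) = -0.7
p₂ = -0.7 − 0.05·(-5.4) = -0.43
p₃ = -0.43 − 0.05·(-4.86) = -0.187
h′(p) at (-0.187) = -4.374

-4.374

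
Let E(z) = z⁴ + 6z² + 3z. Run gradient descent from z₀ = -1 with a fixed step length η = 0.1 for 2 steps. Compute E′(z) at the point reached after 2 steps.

E′(z) = 4z³ + 12z + 3
z₁ = -1 − 0.1·(-13) = 0.3
z₂ = 0.3 − 0.1·6.708 = -0.3708
E′(z) at (-0.3708) = -1.653529083648

-1.653529083648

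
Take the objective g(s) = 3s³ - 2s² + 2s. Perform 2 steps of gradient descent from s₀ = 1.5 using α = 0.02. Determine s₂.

0.9804875

g′(s) = 9s² - 4s + 2
s₁ = 1.5 − 0.02·16.25 = 1.175
s₂ = 1.175 − 0.02·9.725625 = 0.9804875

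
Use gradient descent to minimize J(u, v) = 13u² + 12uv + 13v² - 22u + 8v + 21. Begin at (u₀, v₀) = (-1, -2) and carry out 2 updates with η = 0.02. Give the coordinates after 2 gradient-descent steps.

(0.8624, -0.688)

∇J = (26u + 12v - 22, 12u + 26v + 8)
Step 1: at (-1, -2), ∇J = (-72, -56) → (-1, -2) − 0.02·(-72, -56) = (0.44, -0.88)
Step 2: at (0.44, -0.88), ∇J = (-21.12, -9.6) → (0.44, -0.88) − 0.02·(-21.12, -9.6) = (0.8624, -0.688)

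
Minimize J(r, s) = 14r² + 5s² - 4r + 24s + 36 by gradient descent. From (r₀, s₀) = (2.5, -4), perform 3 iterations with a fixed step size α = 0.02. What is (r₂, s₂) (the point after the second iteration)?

(0.5992, -3.424)

∇J = (28r - 4, 10s + 24)
(r₁, s₁) = (2.5, -4) − 0.02·(66, -16) = (1.18, -3.68)
(r₂, s₂) = (1.18, -3.68) − 0.02·(29.04, -12.8) = (0.5992, -3.424)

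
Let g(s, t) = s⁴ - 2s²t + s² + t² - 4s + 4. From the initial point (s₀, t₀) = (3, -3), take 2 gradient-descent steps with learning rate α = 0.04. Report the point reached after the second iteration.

(2.13918464, -1.231552)

∇g = (4s³ - 4st + 2s - 4, -2s² + 2t)
(s₁, t₁) = (3, -3) − 0.04·(146, -24) = (-2.84, -2.04)
(s₂, t₂) = (-2.84, -2.04) − 0.04·(-124.479616, -20.2112) = (2.13918464, -1.231552)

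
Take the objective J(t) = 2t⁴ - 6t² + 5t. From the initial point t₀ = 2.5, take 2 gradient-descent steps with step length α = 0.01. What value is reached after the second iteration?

1.36

J′(t) = 8t³ - 12t + 5
t₁ = 2.5 − 0.01·100 = 1.5
t₂ = 1.5 − 0.01·14 = 1.36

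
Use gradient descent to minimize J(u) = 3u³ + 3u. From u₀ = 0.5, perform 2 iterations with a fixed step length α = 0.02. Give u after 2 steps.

0.3069155

J′(u) = 9u² + 3
u₁ = 0.5 − 0.02·5.25 = 0.395
u₂ = 0.395 − 0.02·4.404225 = 0.3069155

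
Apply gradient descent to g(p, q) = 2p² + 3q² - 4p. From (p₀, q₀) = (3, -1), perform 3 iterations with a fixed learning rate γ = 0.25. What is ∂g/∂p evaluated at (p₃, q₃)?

0

∇g = (4p - 4, 6q)
Step 1: at (3, -1), ∇g = (8, -6) → (3, -1) − 0.25·(8, -6) = (1, 0.5)
Step 2: at (1, 0.5), ∇g = (0, 3) → (1, 0.5) − 0.25·(0, 3) = (1, -0.25)
Step 3: at (1, -0.25), ∇g = (0, -1.5) → (1, -0.25) − 0.25·(0, -1.5) = (1, 0.125)
∂g/∂p at (1, 0.125) = 0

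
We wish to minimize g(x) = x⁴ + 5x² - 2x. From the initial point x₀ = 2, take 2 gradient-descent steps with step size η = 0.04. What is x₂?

g′(x) = 4x³ + 10x - 2
x₁ = 2 − 0.04·50 = 0
x₂ = 0 − 0.04·(-2) = 0.08

0.08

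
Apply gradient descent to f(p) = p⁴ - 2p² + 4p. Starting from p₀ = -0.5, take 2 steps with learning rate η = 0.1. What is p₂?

-1.40695

f′(p) = 4p³ - 4p + 4
p₁ = -0.5 − 0.1·5.5 = -1.05
p₂ = -1.05 − 0.1·3.5695 = -1.40695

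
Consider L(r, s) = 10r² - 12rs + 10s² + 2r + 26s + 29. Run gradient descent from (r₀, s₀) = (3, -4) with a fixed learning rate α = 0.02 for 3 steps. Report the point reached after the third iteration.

(-0.48832, -1.52992)

∇L = (20r - 12s + 2, -12r + 20s + 26)
Step 1: at (3, -4), ∇L = (110, -90) → (3, -4) − 0.02·(110, -90) = (0.8, -2.2)
Step 2: at (0.8, -2.2), ∇L = (44.4, -27.6) → (0.8, -2.2) − 0.02·(44.4, -27.6) = (-0.088, -1.648)
Step 3: at (-0.088, -1.648), ∇L = (20.016, -5.904) → (-0.088, -1.648) − 0.02·(20.016, -5.904) = (-0.48832, -1.52992)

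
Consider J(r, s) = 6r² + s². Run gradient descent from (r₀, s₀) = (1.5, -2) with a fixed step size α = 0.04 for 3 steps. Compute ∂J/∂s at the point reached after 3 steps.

∇J = (12r, 2s)
(r₁, s₁) = (1.5, -2) − 0.04·(18, -4) = (0.78, -1.84)
(r₂, s₂) = (0.78, -1.84) − 0.04·(9.36, -3.68) = (0.4056, -1.6928)
(r₃, s₃) = (0.4056, -1.6928) − 0.04·(4.8672, -3.3856) = (0.210912, -1.557376)
∂J/∂s at (0.210912, -1.557376) = -3.114752

-3.114752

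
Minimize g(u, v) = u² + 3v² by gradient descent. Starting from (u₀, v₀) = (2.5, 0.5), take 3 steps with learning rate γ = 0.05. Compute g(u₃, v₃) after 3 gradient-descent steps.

3.409743

∇g = (2u, 6v)
(u₁, v₁) = (2.5, 0.5) − 0.05·(5, 3) = (2.25, 0.35)
(u₂, v₂) = (2.25, 0.35) − 0.05·(4.5, 2.1) = (2.025, 0.245)
(u₃, v₃) = (2.025, 0.245) − 0.05·(4.05, 1.47) = (1.8225, 0.1715)
g(1.8225, 0.1715) = 3.409743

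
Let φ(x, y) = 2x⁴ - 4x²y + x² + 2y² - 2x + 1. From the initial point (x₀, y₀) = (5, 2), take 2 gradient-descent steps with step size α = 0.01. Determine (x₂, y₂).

(1.09801216, 3.535936)

∇φ = (8x³ - 8xy + 2x - 2, -4x² + 4y)
(x₁, y₁) = (5, 2) − 0.01·(928, -92) = (-4.28, 2.92)
(x₂, y₂) = (-4.28, 2.92) − 0.01·(-537.801216, -61.5936) = (1.09801216, 3.535936)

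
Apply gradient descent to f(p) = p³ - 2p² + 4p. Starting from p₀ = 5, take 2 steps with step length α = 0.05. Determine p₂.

f′(p) = 3p² - 4p + 4
Step 1: f′(5) = 59; p₁ = 5 − 0.05·59 = 2.05
Step 2: f′(2.05) = 8.4075; p₂ = 2.05 − 0.05·8.4075 = 1.629625

1.629625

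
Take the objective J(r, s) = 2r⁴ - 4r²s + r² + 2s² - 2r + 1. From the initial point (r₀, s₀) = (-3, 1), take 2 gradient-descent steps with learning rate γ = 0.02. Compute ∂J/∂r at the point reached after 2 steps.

-3.089296785408

∇J = (8r³ - 8rs + 2r - 2, -4r² + 4s)
Step 1: at (-3, 1), ∇J = (-200, -32) → (-3, 1) − 0.02·(-200, -32) = (1, 1.64)
Step 2: at (1, 1.64), ∇J = (-5.12, 2.56) → (1, 1.64) − 0.02·(-5.12, 2.56) = (1.1024, 1.5888)
∂J/∂r at (1.1024, 1.5888) = -3.089296785408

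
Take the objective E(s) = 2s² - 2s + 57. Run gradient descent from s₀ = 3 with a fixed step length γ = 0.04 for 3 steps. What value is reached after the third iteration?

1.98176

E′(s) = 4s - 2
s₁ = 3 − 0.04·10 = 2.6
s₂ = 2.6 − 0.04·8.4 = 2.264
s₃ = 2.264 − 0.04·7.056 = 1.98176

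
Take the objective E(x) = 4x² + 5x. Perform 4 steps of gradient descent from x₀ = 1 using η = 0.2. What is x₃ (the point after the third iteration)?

-0.976

E′(x) = 8x + 5
x₁ = 1 − 0.2·13 = -1.6
x₂ = -1.6 − 0.2·(-7.8) = -0.04
x₃ = -0.04 − 0.2·4.68 = -0.976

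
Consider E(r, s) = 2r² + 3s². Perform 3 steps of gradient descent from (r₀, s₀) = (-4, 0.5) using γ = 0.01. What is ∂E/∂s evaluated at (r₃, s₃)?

2.491752

∇E = (4r, 6s)
Step 1: at (-4, 0.5), ∇E = (-16, 3) → (-4, 0.5) − 0.01·(-16, 3) = (-3.84, 0.47)
Step 2: at (-3.84, 0.47), ∇E = (-15.36, 2.82) → (-3.84, 0.47) − 0.01·(-15.36, 2.82) = (-3.6864, 0.4418)
Step 3: at (-3.6864, 0.4418), ∇E = (-14.7456, 2.6508) → (-3.6864, 0.4418) − 0.01·(-14.7456, 2.6508) = (-3.538944, 0.415292)
∂E/∂s at (-3.538944, 0.415292) = 2.491752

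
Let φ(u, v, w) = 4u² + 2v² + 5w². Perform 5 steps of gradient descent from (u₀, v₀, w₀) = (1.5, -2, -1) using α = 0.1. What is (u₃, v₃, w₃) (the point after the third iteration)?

(0.012, -0.432, 0)

∇φ = (8u, 4v, 10w)
Step 1: at (1.5, -2, -1), ∇φ = (12, -8, -10) → (1.5, -2, -1) − 0.1·(12, -8, -10) = (0.3, -1.2, 0)
Step 2: at (0.3, -1.2, 0), ∇φ = (2.4, -4.8, 0) → (0.3, -1.2, 0) − 0.1·(2.4, -4.8, 0) = (0.06, -0.72, 0)
Step 3: at (0.06, -0.72, 0), ∇φ = (0.48, -2.88, 0) → (0.06, -0.72, 0) − 0.1·(0.48, -2.88, 0) = (0.012, -0.432, 0)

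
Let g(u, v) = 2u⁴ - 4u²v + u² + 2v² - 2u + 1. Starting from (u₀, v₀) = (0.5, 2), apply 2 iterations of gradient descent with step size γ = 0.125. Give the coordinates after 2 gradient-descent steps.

(-0.3125, 1.6875)

∇g = (8u³ - 8uv + 2u - 2, -4u² + 4v)
Step 1: at (0.5, 2), ∇g = (-8, 7) → (0.5, 2) − 0.125·(-8, 7) = (1.5, 1.125)
Step 2: at (1.5, 1.125), ∇g = (14.5, -4.5) → (1.5, 1.125) − 0.125·(14.5, -4.5) = (-0.3125, 1.6875)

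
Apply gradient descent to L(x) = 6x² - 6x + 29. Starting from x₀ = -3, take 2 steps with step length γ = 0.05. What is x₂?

-0.06

L′(x) = 12x - 6
Step 1: L′(-3) = -42; x₁ = -3 − 0.05·(-42) = -0.9
Step 2: L′(-0.9) = -16.8; x₂ = -0.9 − 0.05·(-16.8) = -0.06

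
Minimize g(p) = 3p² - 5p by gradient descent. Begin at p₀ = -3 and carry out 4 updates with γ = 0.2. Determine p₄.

g′(p) = 6p - 5
p₁ = -3 − 0.2·(-23) = 1.6
p₂ = 1.6 − 0.2·4.6 = 0.68
p₃ = 0.68 − 0.2·(-0.92) = 0.864
p₄ = 0.864 − 0.2·0.184 = 0.8272

0.8272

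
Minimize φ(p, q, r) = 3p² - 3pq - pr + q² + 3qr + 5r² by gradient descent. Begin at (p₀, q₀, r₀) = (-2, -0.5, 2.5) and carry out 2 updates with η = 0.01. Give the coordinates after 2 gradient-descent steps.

∇φ = (6p - 3q - r, -3p + 2q + 3r, -p + 3q + 10r)
(p₁, q₁, r₁) = (-2, -0.5, 2.5) − 0.01·(-13, 12.5, 25.5) = (-1.87, -0.625, 2.245)
(p₂, q₂, r₂) = (-1.87, -0.625, 2.245) − 0.01·(-11.59, 11.095, 22.445) = (-1.7541, -0.73595, 2.02055)

(-1.7541, -0.73595, 2.02055)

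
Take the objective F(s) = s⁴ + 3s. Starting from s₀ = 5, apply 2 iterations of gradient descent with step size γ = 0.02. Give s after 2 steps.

5.24433728

F′(s) = 4s³ + 3
s₁ = 5 − 0.02·503 = -5.06
s₂ = -5.06 − 0.02·(-515.216864) = 5.24433728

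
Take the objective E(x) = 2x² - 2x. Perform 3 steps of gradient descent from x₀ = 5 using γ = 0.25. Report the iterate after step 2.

E′(x) = 4x - 2
x₁ = 5 − 0.25·18 = 0.5
x₂ = 0.5 − 0.25·0 = 0.5

0.5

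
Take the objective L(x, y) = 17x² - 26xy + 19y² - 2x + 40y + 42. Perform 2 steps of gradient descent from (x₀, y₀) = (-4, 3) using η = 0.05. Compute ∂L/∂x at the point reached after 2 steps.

∇L = (34x - 26y - 2, -26x + 38y + 40)
(x₁, y₁) = (-4, 3) − 0.05·(-216, 258) = (6.8, -9.9)
(x₂, y₂) = (6.8, -9.9) − 0.05·(486.6, -513) = (-17.53, 15.75)
∂L/∂x at (-17.53, 15.75) = -1007.52

-1007.52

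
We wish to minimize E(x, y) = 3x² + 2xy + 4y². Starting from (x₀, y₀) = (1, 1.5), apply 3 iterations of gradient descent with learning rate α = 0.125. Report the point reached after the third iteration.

(0, -0.0078125)

∇E = (6x + 2y, 2x + 8y)
(x₁, y₁) = (1, 1.5) − 0.125·(9, 14) = (-0.125, -0.25)
(x₂, y₂) = (-0.125, -0.25) − 0.125·(-1.25, -2.25) = (0.03125, 0.03125)
(x₃, y₃) = (0.03125, 0.03125) − 0.125·(0.25, 0.3125) = (0, -0.0078125)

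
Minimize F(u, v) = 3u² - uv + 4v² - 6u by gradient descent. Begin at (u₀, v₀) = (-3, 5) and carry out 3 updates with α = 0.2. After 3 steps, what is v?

∇F = (6u - v - 6, -u + 8v)
(u₁, v₁) = (-3, 5) − 0.2·(-29, 43) = (2.8, -3.6)
(u₂, v₂) = (2.8, -3.6) − 0.2·(14.4, -31.6) = (-0.08, 2.72)
(u₃, v₃) = (-0.08, 2.72) − 0.2·(-9.2, 21.84) = (1.76, -1.648)
v = -1.648

-1.648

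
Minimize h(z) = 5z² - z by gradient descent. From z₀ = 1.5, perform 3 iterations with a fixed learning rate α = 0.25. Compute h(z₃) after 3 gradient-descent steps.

111.578125

h′(z) = 10z - 1
Step 1: h′(1.5) = 14; z₁ = 1.5 − 0.25·14 = -2
Step 2: h′(-2) = -21; z₂ = -2 − 0.25·(-21) = 3.25
Step 3: h′(3.25) = 31.5; z₃ = 3.25 − 0.25·31.5 = -4.625
h(-4.625) = 111.578125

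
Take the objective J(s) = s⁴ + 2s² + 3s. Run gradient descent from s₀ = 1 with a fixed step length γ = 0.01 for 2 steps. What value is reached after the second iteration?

0.79620124

J′(s) = 4s³ + 4s + 3
s₁ = 1 − 0.01·11 = 0.89
s₂ = 0.89 − 0.01·9.379876 = 0.79620124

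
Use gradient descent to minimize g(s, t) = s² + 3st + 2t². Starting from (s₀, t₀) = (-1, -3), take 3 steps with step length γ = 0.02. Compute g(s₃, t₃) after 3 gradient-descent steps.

12.677420958336

∇g = (2s + 3t, 3s + 4t)
Step 1: at (-1, -3), ∇g = (-11, -15) → (-1, -3) − 0.02·(-11, -15) = (-0.78, -2.7)
Step 2: at (-0.78, -2.7), ∇g = (-9.66, -13.14) → (-0.78, -2.7) − 0.02·(-9.66, -13.14) = (-0.5868, -2.4372)
Step 3: at (-0.5868, -2.4372), ∇g = (-8.4852, -11.5092) → (-0.5868, -2.4372) − 0.02·(-8.4852, -11.5092) = (-0.417096, -2.207016)
g(-0.417096, -2.207016) = 12.677420958336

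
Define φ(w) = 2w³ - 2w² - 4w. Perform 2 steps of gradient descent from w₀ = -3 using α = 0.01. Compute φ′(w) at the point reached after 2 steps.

136.142446472576

φ′(w) = 6w² - 4w - 4
w₁ = -3 − 0.01·62 = -3.62
w₂ = -3.62 − 0.01·89.1064 = -4.511064
φ′(w) at (-4.511064) = 136.142446472576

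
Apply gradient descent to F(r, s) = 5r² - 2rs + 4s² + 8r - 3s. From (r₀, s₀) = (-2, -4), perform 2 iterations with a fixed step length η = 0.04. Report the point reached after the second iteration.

∇F = (10r - 2s + 8, -2r + 8s - 3)
Step 1: at (-2, -4), ∇F = (-4, -31) → (-2, -4) − 0.04·(-4, -31) = (-1.84, -2.76)
Step 2: at (-1.84, -2.76), ∇F = (-4.88, -21.4) → (-1.84, -2.76) − 0.04·(-4.88, -21.4) = (-1.6448, -1.904)

(-1.6448, -1.904)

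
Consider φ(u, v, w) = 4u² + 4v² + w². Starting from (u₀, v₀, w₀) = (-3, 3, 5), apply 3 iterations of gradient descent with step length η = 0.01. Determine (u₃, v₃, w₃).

∇φ = (8u, 8v, 2w)
Step 1: at (-3, 3, 5), ∇φ = (-24, 24, 10) → (-3, 3, 5) − 0.01·(-24, 24, 10) = (-2.76, 2.76, 4.9)
Step 2: at (-2.76, 2.76, 4.9), ∇φ = (-22.08, 22.08, 9.8) → (-2.76, 2.76, 4.9) − 0.01·(-22.08, 22.08, 9.8) = (-2.5392, 2.5392, 4.802)
Step 3: at (-2.5392, 2.5392, 4.802), ∇φ = (-20.3136, 20.3136, 9.604) → (-2.5392, 2.5392, 4.802) − 0.01·(-20.3136, 20.3136, 9.604) = (-2.336064, 2.336064, 4.70596)

(-2.336064, 2.336064, 4.70596)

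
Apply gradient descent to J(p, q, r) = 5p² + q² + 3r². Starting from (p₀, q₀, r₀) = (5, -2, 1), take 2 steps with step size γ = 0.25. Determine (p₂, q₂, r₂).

(11.25, -0.5, 0.25)

∇J = (10p, 2q, 6r)
(p₁, q₁, r₁) = (5, -2, 1) − 0.25·(50, -4, 6) = (-7.5, -1, -0.5)
(p₂, q₂, r₂) = (-7.5, -1, -0.5) − 0.25·(-75, -2, -3) = (11.25, -0.5, 0.25)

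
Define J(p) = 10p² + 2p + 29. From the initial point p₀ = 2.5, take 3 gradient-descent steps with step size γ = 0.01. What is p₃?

J′(p) = 20p + 2
p₁ = 2.5 − 0.01·52 = 1.98
p₂ = 1.98 − 0.01·41.6 = 1.564
p₃ = 1.564 − 0.01·33.28 = 1.2312

1.2312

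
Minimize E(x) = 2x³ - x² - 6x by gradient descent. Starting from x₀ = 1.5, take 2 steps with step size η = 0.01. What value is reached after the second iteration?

1.4170785

E′(x) = 6x² - 2x - 6
x₁ = 1.5 − 0.01·4.5 = 1.455
x₂ = 1.455 − 0.01·3.79215 = 1.4170785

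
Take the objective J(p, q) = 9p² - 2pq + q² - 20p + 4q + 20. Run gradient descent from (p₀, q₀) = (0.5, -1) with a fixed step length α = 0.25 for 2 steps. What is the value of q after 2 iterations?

∇J = (18p - 2q - 20, -2p + 2q + 4)
(p₁, q₁) = (0.5, -1) − 0.25·(-9, 1) = (2.75, -1.25)
(p₂, q₂) = (2.75, -1.25) − 0.25·(32, -4) = (-5.25, -0.25)
q = -0.25

-0.25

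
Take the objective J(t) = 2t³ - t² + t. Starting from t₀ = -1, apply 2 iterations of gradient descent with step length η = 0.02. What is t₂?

J′(t) = 6t² - 2t + 1
Step 1: J′(-1) = 9; t₁ = -1 − 0.02·9 = -1.18
Step 2: J′(-1.18) = 11.7144; t₂ = -1.18 − 0.02·11.7144 = -1.414288

-1.414288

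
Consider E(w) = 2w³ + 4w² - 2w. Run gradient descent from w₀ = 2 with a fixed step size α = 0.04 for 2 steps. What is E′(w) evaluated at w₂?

E′(w) = 6w² + 8w - 2
Step 1: E′(2) = 38; w₁ = 2 − 0.04·38 = 0.48
Step 2: E′(0.48) = 3.2224; w₂ = 0.48 − 0.04·3.2224 = 0.351104
E′(w) at (0.351104) = 1.548476112896

1.548476112896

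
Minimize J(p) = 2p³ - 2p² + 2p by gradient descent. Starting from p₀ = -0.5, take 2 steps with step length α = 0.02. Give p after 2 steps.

-0.743452

J′(p) = 6p² - 4p + 2
p₁ = -0.5 − 0.02·5.5 = -0.61
p₂ = -0.61 − 0.02·6.6726 = -0.743452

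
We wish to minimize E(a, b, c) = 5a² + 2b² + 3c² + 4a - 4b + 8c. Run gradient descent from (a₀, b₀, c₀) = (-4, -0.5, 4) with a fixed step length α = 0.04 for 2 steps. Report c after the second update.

1.7472

∇E = (10a + 4, 4b - 4, 6c + 8)
Step 1: at (-4, -0.5, 4), ∇E = (-36, -6, 32) → (-4, -0.5, 4) − 0.04·(-36, -6, 32) = (-2.56, -0.26, 2.72)
Step 2: at (-2.56, -0.26, 2.72), ∇E = (-21.6, -5.04, 24.32) → (-2.56, -0.26, 2.72) − 0.04·(-21.6, -5.04, 24.32) = (-1.696, -0.0584, 1.7472)
c = 1.7472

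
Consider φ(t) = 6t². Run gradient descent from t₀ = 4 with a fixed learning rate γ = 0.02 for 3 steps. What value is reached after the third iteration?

φ′(t) = 12t
t₁ = 4 − 0.02·48 = 3.04
t₂ = 3.04 − 0.02·36.48 = 2.3104
t₃ = 2.3104 − 0.02·27.7248 = 1.755904

1.755904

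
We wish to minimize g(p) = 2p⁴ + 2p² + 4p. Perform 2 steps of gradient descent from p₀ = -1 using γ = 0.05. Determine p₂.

-0.5936

g′(p) = 8p³ + 4p + 4
p₁ = -1 − 0.05·(-8) = -0.6
p₂ = -0.6 − 0.05·(-0.128) = -0.5936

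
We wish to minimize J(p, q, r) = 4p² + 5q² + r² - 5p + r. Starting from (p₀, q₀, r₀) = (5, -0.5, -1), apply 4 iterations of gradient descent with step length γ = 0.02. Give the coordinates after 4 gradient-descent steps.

(2.8031872, -0.2048, -0.92467328)

∇J = (8p - 5, 10q, 2r + 1)
Step 1: at (5, -0.5, -1), ∇J = (35, -5, -1) → (5, -0.5, -1) − 0.02·(35, -5, -1) = (4.3, -0.4, -0.98)
Step 2: at (4.3, -0.4, -0.98), ∇J = (29.4, -4, -0.96) → (4.3, -0.4, -0.98) − 0.02·(29.4, -4, -0.96) = (3.712, -0.32, -0.9608)
Step 3: at (3.712, -0.32, -0.9608), ∇J = (24.696, -3.2, -0.9216) → (3.712, -0.32, -0.9608) − 0.02·(24.696, -3.2, -0.9216) = (3.21808, -0.256, -0.942368)
Step 4: at (3.21808, -0.256, -0.942368), ∇J = (20.74464, -2.56, -0.884736) → (3.21808, -0.256, -0.942368) − 0.02·(20.74464, -2.56, -0.884736) = (2.8031872, -0.2048, -0.92467328)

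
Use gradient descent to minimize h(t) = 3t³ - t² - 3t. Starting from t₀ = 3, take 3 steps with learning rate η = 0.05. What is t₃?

h′(t) = 9t² - 2t - 3
t₁ = 3 − 0.05·72 = -0.6
t₂ = -0.6 − 0.05·1.44 = -0.672
t₃ = -0.672 − 0.05·2.408256 = -0.7924128

-0.7924128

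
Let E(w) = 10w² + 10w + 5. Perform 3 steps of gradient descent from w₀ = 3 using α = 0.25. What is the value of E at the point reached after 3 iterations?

E′(w) = 20w + 10
Step 1: E′(3) = 70; w₁ = 3 − 0.25·70 = -14.5
Step 2: E′(-14.5) = -280; w₂ = -14.5 − 0.25·(-280) = 55.5
Step 3: E′(55.5) = 1120; w₃ = 55.5 − 0.25·1120 = -224.5
E(-224.5) = 501762.5

501762.5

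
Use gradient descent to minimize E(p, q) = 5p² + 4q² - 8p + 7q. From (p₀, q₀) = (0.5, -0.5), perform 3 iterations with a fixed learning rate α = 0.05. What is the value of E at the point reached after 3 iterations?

-6.22922475

∇E = (10p - 8, 8q + 7)
Step 1: at (0.5, -0.5), ∇E = (-3, 3) → (0.5, -0.5) − 0.05·(-3, 3) = (0.65, -0.65)
Step 2: at (0.65, -0.65), ∇E = (-1.5, 1.8) → (0.65, -0.65) − 0.05·(-1.5, 1.8) = (0.725, -0.74)
Step 3: at (0.725, -0.74), ∇E = (-0.75, 1.08) → (0.725, -0.74) − 0.05·(-0.75, 1.08) = (0.7625, -0.794)
E(0.7625, -0.794) = -6.22922475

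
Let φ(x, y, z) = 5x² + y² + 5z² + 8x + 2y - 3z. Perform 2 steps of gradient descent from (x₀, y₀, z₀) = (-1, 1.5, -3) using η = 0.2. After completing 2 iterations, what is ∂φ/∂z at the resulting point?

∇φ = (10x + 8, 2y + 2, 10z - 3)
Step 1: at (-1, 1.5, -3), ∇φ = (-2, 5, -33) → (-1, 1.5, -3) − 0.2·(-2, 5, -33) = (-0.6, 0.5, 3.6)
Step 2: at (-0.6, 0.5, 3.6), ∇φ = (2, 3, 33) → (-0.6, 0.5, 3.6) − 0.2·(2, 3, 33) = (-1, -0.1, -3)
∂φ/∂z at (-1, -0.1, -3) = -33

-33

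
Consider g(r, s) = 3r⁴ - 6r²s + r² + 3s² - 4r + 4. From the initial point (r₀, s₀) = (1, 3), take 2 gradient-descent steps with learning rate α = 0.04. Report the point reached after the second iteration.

(0.42934528, 2.913984)

∇g = (12r³ - 12rs + 2r - 4, -6r² + 6s)
(r₁, s₁) = (1, 3) − 0.04·(-26, 12) = (2.04, 2.52)
(r₂, s₂) = (2.04, 2.52) − 0.04·(40.266368, -9.8496) = (0.42934528, 2.913984)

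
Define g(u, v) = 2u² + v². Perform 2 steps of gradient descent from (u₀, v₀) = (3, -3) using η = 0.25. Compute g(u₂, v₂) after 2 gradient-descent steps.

∇g = (4u, 2v)
(u₁, v₁) = (3, -3) − 0.25·(12, -6) = (0, -1.5)
(u₂, v₂) = (0, -1.5) − 0.25·(0, -3) = (0, -0.75)
g(0, -0.75) = 0.5625

0.5625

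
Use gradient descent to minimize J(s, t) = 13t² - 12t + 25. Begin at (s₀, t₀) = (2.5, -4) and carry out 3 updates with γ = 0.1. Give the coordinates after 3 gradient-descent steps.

∇J = (0, 26t - 12)
Step 1: at (2.5, -4), ∇J = (0, -116) → (2.5, -4) − 0.1·(0, -116) = (2.5, 7.6)
Step 2: at (2.5, 7.6), ∇J = (0, 185.6) → (2.5, 7.6) − 0.1·(0, 185.6) = (2.5, -10.96)
Step 3: at (2.5, -10.96), ∇J = (0, -296.96) → (2.5, -10.96) − 0.1·(0, -296.96) = (2.5, 18.736)

(2.5, 18.736)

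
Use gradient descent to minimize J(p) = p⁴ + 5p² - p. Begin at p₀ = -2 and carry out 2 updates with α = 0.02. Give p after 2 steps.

J′(p) = 4p³ + 10p - 1
p₁ = -2 − 0.02·(-53) = -0.94
p₂ = -0.94 − 0.02·(-13.722336) = -0.66555328

-0.66555328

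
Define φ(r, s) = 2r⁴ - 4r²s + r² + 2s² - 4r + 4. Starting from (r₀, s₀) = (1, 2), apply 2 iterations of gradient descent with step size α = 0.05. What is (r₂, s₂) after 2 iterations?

∇φ = (8r³ - 8rs + 2r - 4, -4r² + 4s)
(r₁, s₁) = (1, 2) − 0.05·(-10, 4) = (1.5, 1.8)
(r₂, s₂) = (1.5, 1.8) − 0.05·(4.4, -1.8) = (1.28, 1.89)

(1.28, 1.89)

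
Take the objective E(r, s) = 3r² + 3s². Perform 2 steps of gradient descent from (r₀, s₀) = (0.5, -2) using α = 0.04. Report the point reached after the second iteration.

(0.2888, -1.1552)

∇E = (6r, 6s)
(r₁, s₁) = (0.5, -2) − 0.04·(3, -12) = (0.38, -1.52)
(r₂, s₂) = (0.38, -1.52) − 0.04·(2.28, -9.12) = (0.2888, -1.1552)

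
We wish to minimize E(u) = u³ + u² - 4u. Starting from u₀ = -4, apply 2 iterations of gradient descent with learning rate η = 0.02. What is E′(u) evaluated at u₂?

E′(u) = 3u² + 2u - 4
u₁ = -4 − 0.02·36 = -4.72
u₂ = -4.72 − 0.02·53.3952 = -5.787904
E′(u) at (-5.787904) = 84.923690139648

84.923690139648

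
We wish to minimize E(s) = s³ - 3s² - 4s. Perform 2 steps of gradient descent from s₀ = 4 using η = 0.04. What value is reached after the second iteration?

E′(s) = 3s² - 6s - 4
s₁ = 4 − 0.04·20 = 3.2
s₂ = 3.2 − 0.04·7.52 = 2.8992

2.8992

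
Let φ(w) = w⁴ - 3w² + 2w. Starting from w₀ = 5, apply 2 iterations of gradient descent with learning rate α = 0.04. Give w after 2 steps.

φ′(w) = 4w³ - 6w + 2
w₁ = 5 − 0.04·472 = -13.88
w₂ = -13.88 − 0.04·(-10610.892288) = 410.55569152

410.55569152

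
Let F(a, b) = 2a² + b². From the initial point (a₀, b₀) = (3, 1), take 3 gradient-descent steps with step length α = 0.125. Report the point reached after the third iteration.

∇F = (4a, 2b)
Step 1: at (3, 1), ∇F = (12, 2) → (3, 1) − 0.125·(12, 2) = (1.5, 0.75)
Step 2: at (1.5, 0.75), ∇F = (6, 1.5) → (1.5, 0.75) − 0.125·(6, 1.5) = (0.75, 0.5625)
Step 3: at (0.75, 0.5625), ∇F = (3, 1.125) → (0.75, 0.5625) − 0.125·(3, 1.125) = (0.375, 0.421875)

(0.375, 0.421875)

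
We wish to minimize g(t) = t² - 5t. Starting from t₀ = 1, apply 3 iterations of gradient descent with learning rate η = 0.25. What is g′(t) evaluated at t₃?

-0.375

g′(t) = 2t - 5
t₁ = 1 − 0.25·(-3) = 1.75
t₂ = 1.75 − 0.25·(-1.5) = 2.125
t₃ = 2.125 − 0.25·(-0.75) = 2.3125
g′(t) at (2.3125) = -0.375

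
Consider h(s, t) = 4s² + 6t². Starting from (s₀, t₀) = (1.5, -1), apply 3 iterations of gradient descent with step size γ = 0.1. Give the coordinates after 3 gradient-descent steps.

(0.012, 0.008)

∇h = (8s, 12t)
(s₁, t₁) = (1.5, -1) − 0.1·(12, -12) = (0.3, 0.2)
(s₂, t₂) = (0.3, 0.2) − 0.1·(2.4, 2.4) = (0.06, -0.04)
(s₃, t₃) = (0.06, -0.04) − 0.1·(0.48, -0.48) = (0.012, 0.008)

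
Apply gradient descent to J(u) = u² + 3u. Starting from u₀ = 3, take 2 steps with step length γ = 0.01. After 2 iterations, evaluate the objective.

16.42795524

J′(u) = 2u + 3
Step 1: J′(3) = 9; u₁ = 3 − 0.01·9 = 2.91
Step 2: J′(2.91) = 8.82; u₂ = 2.91 − 0.01·8.82 = 2.8218
J(2.8218) = 16.42795524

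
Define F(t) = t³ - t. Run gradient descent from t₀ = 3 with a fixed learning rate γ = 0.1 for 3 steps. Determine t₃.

0.4907088

F′(t) = 3t² - 1
t₁ = 3 − 0.1·26 = 0.4
t₂ = 0.4 − 0.1·(-0.52) = 0.452
t₃ = 0.452 − 0.1·(-0.387088) = 0.4907088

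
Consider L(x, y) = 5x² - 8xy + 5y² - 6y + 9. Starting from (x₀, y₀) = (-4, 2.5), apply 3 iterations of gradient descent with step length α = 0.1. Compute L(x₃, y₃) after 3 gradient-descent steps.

∇L = (10x - 8y, -8x + 10y - 6)
Step 1: at (-4, 2.5), ∇L = (-60, 51) → (-4, 2.5) − 0.1·(-60, 51) = (2, -2.6)
Step 2: at (2, -2.6), ∇L = (40.8, -48) → (2, -2.6) − 0.1·(40.8, -48) = (-2.08, 2.2)
Step 3: at (-2.08, 2.2), ∇L = (-38.4, 32.64) → (-2.08, 2.2) − 0.1·(-38.4, 32.64) = (1.76, -1.064)
L(1.76, -1.064) = 51.5136

51.5136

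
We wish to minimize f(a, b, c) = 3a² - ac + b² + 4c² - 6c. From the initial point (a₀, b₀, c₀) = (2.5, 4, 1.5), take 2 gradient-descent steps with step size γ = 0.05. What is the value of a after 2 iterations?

∇f = (6a - c, 2b, -a + 8c - 6)
(a₁, b₁, c₁) = (2.5, 4, 1.5) − 0.05·(13.5, 8, 3.5) = (1.825, 3.6, 1.325)
(a₂, b₂, c₂) = (1.825, 3.6, 1.325) − 0.05·(9.625, 7.2, 2.775) = (1.34375, 3.24, 1.18625)
a = 1.34375

1.34375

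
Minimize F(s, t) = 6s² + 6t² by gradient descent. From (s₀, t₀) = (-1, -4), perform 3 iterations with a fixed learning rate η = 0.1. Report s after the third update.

∇F = (12s, 12t)
Step 1: at (-1, -4), ∇F = (-12, -48) → (-1, -4) − 0.1·(-12, -48) = (0.2, 0.8)
Step 2: at (0.2, 0.8), ∇F = (2.4, 9.6) → (0.2, 0.8) − 0.1·(2.4, 9.6) = (-0.04, -0.16)
Step 3: at (-0.04, -0.16), ∇F = (-0.48, -1.92) → (-0.04, -0.16) − 0.1·(-0.48, -1.92) = (0.008, 0.032)
s = 0.008

0.008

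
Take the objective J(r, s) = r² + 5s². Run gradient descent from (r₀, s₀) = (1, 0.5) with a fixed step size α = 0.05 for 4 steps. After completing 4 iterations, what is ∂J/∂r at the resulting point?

1.3122

∇J = (2r, 10s)
(r₁, s₁) = (1, 0.5) − 0.05·(2, 5) = (0.9, 0.25)
(r₂, s₂) = (0.9, 0.25) − 0.05·(1.8, 2.5) = (0.81, 0.125)
(r₃, s₃) = (0.81, 0.125) − 0.05·(1.62, 1.25) = (0.729, 0.0625)
(r₄, s₄) = (0.729, 0.0625) − 0.05·(1.458, 0.625) = (0.6561, 0.03125)
∂J/∂r at (0.6561, 0.03125) = 1.3122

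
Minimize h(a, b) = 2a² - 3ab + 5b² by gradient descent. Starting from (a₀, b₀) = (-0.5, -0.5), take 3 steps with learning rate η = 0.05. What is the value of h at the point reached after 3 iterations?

∇h = (4a - 3b, -3a + 10b)
(a₁, b₁) = (-0.5, -0.5) − 0.05·(-0.5, -3.5) = (-0.475, -0.325)
(a₂, b₂) = (-0.475, -0.325) − 0.05·(-0.925, -1.825) = (-0.42875, -0.23375)
(a₃, b₃) = (-0.42875, -0.23375) − 0.05·(-1.01375, -1.05125) = (-0.3780625, -0.1811875)
h(-0.3780625, -0.1811875) = 0.2445064609375

0.2445064609375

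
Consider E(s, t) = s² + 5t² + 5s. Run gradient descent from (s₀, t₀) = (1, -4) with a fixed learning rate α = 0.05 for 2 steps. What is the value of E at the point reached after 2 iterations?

∇E = (2s + 5, 10t)
(s₁, t₁) = (1, -4) − 0.05·(7, -40) = (0.65, -2)
(s₂, t₂) = (0.65, -2) − 0.05·(6.3, -20) = (0.335, -1)
E(0.335, -1) = 6.787225

6.787225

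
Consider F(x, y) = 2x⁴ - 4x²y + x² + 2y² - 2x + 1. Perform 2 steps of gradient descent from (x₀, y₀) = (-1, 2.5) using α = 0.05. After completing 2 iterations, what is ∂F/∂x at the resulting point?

∇F = (8x³ - 8xy + 2x - 2, -4x² + 4y)
Step 1: at (-1, 2.5), ∇F = (8, 6) → (-1, 2.5) − 0.05·(8, 6) = (-1.4, 2.2)
Step 2: at (-1.4, 2.2), ∇F = (-2.112, 0.96) → (-1.4, 2.2) − 0.05·(-2.112, 0.96) = (-1.2944, 2.152)
∂F/∂x at (-1.2944, 2.152) = 0.345749372928

0.345749372928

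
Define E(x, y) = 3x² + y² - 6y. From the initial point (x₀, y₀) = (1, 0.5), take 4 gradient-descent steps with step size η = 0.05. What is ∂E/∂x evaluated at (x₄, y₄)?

∇E = (6x, 2y - 6)
(x₁, y₁) = (1, 0.5) − 0.05·(6, -5) = (0.7, 0.75)
(x₂, y₂) = (0.7, 0.75) − 0.05·(4.2, -4.5) = (0.49, 0.975)
(x₃, y₃) = (0.49, 0.975) − 0.05·(2.94, -4.05) = (0.343, 1.1775)
(x₄, y₄) = (0.343, 1.1775) − 0.05·(2.058, -3.645) = (0.2401, 1.35975)
∂E/∂x at (0.2401, 1.35975) = 1.4406

1.4406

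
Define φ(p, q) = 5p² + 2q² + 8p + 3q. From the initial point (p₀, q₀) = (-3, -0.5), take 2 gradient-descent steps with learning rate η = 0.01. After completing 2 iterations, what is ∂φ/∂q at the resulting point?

0.9216

∇φ = (10p + 8, 4q + 3)
(p₁, q₁) = (-3, -0.5) − 0.01·(-22, 1) = (-2.78, -0.51)
(p₂, q₂) = (-2.78, -0.51) − 0.01·(-19.8, 0.96) = (-2.582, -0.5196)
∂φ/∂q at (-2.582, -0.5196) = 0.9216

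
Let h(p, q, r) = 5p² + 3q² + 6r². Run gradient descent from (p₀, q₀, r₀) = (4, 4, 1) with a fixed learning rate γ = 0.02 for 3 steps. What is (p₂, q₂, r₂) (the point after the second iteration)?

(2.56, 3.0976, 0.5776)

∇h = (10p, 6q, 12r)
Step 1: at (4, 4, 1), ∇h = (40, 24, 12) → (4, 4, 1) − 0.02·(40, 24, 12) = (3.2, 3.52, 0.76)
Step 2: at (3.2, 3.52, 0.76), ∇h = (32, 21.12, 9.12) → (3.2, 3.52, 0.76) − 0.02·(32, 21.12, 9.12) = (2.56, 3.0976, 0.5776)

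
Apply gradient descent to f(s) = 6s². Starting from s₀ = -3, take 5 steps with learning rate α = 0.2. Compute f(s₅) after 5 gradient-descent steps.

1561.9751368704

f′(s) = 12s
Step 1: f′(-3) = -36; s₁ = -3 − 0.2·(-36) = 4.2
Step 2: f′(4.2) = 50.4; s₂ = 4.2 − 0.2·50.4 = -5.88
Step 3: f′(-5.88) = -70.56; s₃ = -5.88 − 0.2·(-70.56) = 8.232
Step 4: f′(8.232) = 98.784; s₄ = 8.232 − 0.2·98.784 = -11.5248
Step 5: f′(-11.5248) = -138.2976; s₅ = -11.5248 − 0.2·(-138.2976) = 16.13472
f(16.13472) = 1561.9751368704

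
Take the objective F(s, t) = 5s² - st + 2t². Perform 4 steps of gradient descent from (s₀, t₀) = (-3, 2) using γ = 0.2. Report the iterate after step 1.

∇F = (10s - t, -s + 4t)
(s₁, t₁) = (-3, 2) − 0.2·(-32, 11) = (3.4, -0.2)

(3.4, -0.2)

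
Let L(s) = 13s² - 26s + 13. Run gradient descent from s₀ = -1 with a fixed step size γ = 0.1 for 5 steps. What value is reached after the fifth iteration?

21.97152

L′(s) = 26s - 26
s₁ = -1 − 0.1·(-52) = 4.2
s₂ = 4.2 − 0.1·83.2 = -4.12
s₃ = -4.12 − 0.1·(-133.12) = 9.192
s₄ = 9.192 − 0.1·212.992 = -12.1072
s₅ = -12.1072 − 0.1·(-340.7872) = 21.97152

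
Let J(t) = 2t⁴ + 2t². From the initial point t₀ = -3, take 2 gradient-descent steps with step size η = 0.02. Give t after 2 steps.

J′(t) = 8t³ + 4t
Step 1: J′(-3) = -228; t₁ = -3 − 0.02·(-228) = 1.56
Step 2: J′(1.56) = 36.611328; t₂ = 1.56 − 0.02·36.611328 = 0.82777344

0.82777344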